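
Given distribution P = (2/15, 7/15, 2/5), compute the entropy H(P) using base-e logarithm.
0.9908 nats

Shannon entropy is H(X) = -Σ p(x) log p(x).

For P = (2/15, 7/15, 2/5):
H = -2/15 × log_e(2/15) -7/15 × log_e(7/15) -2/5 × log_e(2/5)
H = 0.9908 nats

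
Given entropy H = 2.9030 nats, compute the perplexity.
18.2287

Perplexity is e^H (or exp(H) for natural log).

H = 2.9030 nats
Perplexity = e^2.9030 = 18.2287

Interpretation: The model's uncertainty is equivalent to choosing uniformly among 18.2 options.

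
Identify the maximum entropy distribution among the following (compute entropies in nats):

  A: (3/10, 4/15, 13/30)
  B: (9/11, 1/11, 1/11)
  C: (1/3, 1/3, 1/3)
C

For a discrete distribution over n outcomes, entropy is maximized by the uniform distribution.

Computing entropies:
H(A) = 1.0760 nats
H(B) = 0.6002 nats
H(C) = 1.0986 nats

The uniform distribution (where all probabilities equal 1/3) achieves the maximum entropy of log_e(3) = 1.0986 nats.

Distribution C has the highest entropy.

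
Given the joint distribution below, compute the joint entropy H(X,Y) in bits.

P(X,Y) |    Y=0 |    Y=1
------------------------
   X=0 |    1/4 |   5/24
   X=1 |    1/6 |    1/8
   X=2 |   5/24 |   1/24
2.4398 bits

Joint entropy is H(X,Y) = -Σ_{x,y} p(x,y) log p(x,y).

Summing over all non-zero entries:
H(X,Y) = -[1/4·log_2(1/4) + 5/24·log_2(5/24) + 1/6·log_2(1/6) + 1/8·log_2(1/8) + 5/24·log_2(5/24) + 1/24·log_2(1/24)]
H(X,Y) = 2.4398 bits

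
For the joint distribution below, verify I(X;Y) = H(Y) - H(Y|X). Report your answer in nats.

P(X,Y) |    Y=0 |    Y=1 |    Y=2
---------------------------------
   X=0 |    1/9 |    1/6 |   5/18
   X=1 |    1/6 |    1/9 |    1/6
I(X;Y) = 0.0190 nats

Mutual information has multiple equivalent forms:
- I(X;Y) = H(X) - H(X|Y)
- I(X;Y) = H(Y) - H(Y|X)
- I(X;Y) = H(X) + H(Y) - H(X,Y)

Computing all quantities:
H(X) = 0.6870, H(Y) = 1.0720, H(X,Y) = 1.7400
H(X|Y) = 0.6679, H(Y|X) = 1.0530

Verification:
H(X) - H(X|Y) = 0.6870 - 0.6679 = 0.0190
H(Y) - H(Y|X) = 1.0720 - 1.0530 = 0.0190
H(X) + H(Y) - H(X,Y) = 0.6870 + 1.0720 - 1.7400 = 0.0190

All forms give I(X;Y) = 0.0190 nats. ✓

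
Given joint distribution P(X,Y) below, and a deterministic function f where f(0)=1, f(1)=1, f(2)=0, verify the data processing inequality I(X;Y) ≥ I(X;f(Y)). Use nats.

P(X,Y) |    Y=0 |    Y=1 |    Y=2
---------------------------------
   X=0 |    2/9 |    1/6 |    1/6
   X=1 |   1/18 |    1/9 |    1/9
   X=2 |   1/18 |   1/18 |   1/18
I(X;Y) = 0.0175, I(X;f(Y)) = 0.0041, inequality holds: 0.0175 ≥ 0.0041

Data Processing Inequality: For any Markov chain X → Y → Z, we have I(X;Y) ≥ I(X;Z).

Here Z = f(Y) is a deterministic function of Y, forming X → Y → Z.

Original I(X;Y) = 0.0175 nats

After applying f:
P(X,Z) where Z=f(Y):
- P(X,Z=0) = P(X,Y=2)
- P(X,Z=1) = P(X,Y=0) + P(X,Y=1)

I(X;Z) = I(X;f(Y)) = 0.0041 nats

Verification: 0.0175 ≥ 0.0041 ✓

Information cannot be created by processing; the function f can only lose information about X.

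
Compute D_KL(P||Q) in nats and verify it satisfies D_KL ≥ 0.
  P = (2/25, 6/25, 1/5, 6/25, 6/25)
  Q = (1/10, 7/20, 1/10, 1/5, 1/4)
0.0642 nats

KL divergence satisfies the Gibbs inequality: D_KL(P||Q) ≥ 0 for all distributions P, Q.

D_KL(P||Q) = Σ p(x) log(p(x)/q(x))
Term by term:
  x=0: 2/25 × log_e[(2/25)/(1/10)] = -0.0179
  x=1: 6/25 × log_e[(6/25)/(7/20)] = -0.0906
  x=2: 1/5 × log_e[(1/5)/(1/10)] = 0.1386
  x=3: 6/25 × log_e[(6/25)/(1/5)] = 0.0438
  x=4: 6/25 × log_e[(6/25)/(1/4)] = -0.0098
D_KL(P||Q) = 0.0642 nats

D_KL(P||Q) = 0.0642 ≥ 0 ✓

This non-negativity is a fundamental property: relative entropy cannot be negative because it measures how different Q is from P.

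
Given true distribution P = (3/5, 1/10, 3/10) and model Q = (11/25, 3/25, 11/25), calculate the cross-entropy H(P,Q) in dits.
0.4130 dits

Cross-entropy: H(P,Q) = -Σ p(x) log q(x)

Alternatively: H(P,Q) = H(P) + D_KL(P||Q)
H(P) = 0.3900 dits
D_KL(P||Q) = 0.0230 dits

H(P,Q) = 0.3900 + 0.0230 = 0.4130 dits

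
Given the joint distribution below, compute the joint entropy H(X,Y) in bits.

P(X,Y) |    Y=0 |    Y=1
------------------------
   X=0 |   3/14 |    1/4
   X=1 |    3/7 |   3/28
1.8454 bits

Joint entropy is H(X,Y) = -Σ_{x,y} p(x,y) log p(x,y).

Summing over all non-zero entries:
H(X,Y) = -[3/14·log_2(3/14) + 1/4·log_2(1/4) + 3/7·log_2(3/7) + 3/28·log_2(3/28)]
H(X,Y) = 1.8454 bits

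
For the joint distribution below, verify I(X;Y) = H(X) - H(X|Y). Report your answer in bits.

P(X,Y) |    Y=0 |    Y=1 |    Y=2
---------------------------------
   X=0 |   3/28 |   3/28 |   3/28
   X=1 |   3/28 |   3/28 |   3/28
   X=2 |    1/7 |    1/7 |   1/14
I(X;Y) = 0.0150 bits

Mutual information has multiple equivalent forms:
- I(X;Y) = H(X) - H(X|Y)
- I(X;Y) = H(Y) - H(Y|X)
- I(X;Y) = H(X) + H(Y) - H(X,Y)

Computing all quantities:
H(X) = 1.5831, H(Y) = 1.5774, H(X,Y) = 3.1456
H(X|Y) = 1.5682, H(Y|X) = 1.5625

Verification:
H(X) - H(X|Y) = 1.5831 - 1.5682 = 0.0150
H(Y) - H(Y|X) = 1.5774 - 1.5625 = 0.0150
H(X) + H(Y) - H(X,Y) = 1.5831 + 1.5774 - 3.1456 = 0.0150

All forms give I(X;Y) = 0.0150 bits. ✓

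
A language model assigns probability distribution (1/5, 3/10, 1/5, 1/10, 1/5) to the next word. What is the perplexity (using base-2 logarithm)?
4.7451

Perplexity is 2^H (or exp(H) for natural log).

First, H = -Σ p log p = 2.2464 bits
Perplexity = 2^2.2464 = 4.7451

Interpretation: The model's uncertainty is equivalent to choosing uniformly among 4.7 options.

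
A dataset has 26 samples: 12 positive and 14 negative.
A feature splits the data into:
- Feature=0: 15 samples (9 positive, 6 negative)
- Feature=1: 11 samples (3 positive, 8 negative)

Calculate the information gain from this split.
0.0779 bits

Information Gain = H(Y) - H(Y|Feature)

Before split:
P(positive) = 12/26 = 0.4615
H(Y) = 0.9957 bits

After split:
Feature=0: H = 0.9710 bits (weight = 15/26)
Feature=1: H = 0.8454 bits (weight = 11/26)
H(Y|Feature) = (15/26)×0.9710 + (11/26)×0.8454 = 0.9178 bits

Information Gain = 0.9957 - 0.9178 = 0.0779 bits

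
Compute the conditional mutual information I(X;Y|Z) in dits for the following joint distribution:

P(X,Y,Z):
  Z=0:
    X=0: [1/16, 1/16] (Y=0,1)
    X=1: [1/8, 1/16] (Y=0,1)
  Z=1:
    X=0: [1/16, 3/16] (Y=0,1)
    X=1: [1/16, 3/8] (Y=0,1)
0.0045 dits

Conditional mutual information: I(X;Y|Z) = H(X|Z) + H(Y|Z) - H(X,Y|Z)

H(Z) = 0.2697
H(X,Z) = 0.5568 → H(X|Z) = 0.2871
H(Y,Z) = 0.5026 → H(Y|Z) = 0.2329
H(X,Y,Z) = 0.7852 → H(X,Y|Z) = 0.5155

I(X;Y|Z) = 0.2871 + 0.2329 - 0.5155 = 0.0045 dits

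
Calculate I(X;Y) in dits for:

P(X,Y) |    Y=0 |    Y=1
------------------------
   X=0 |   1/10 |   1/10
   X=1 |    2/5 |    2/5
0.0000 dits

Mutual information: I(X;Y) = H(X) + H(Y) - H(X,Y)

Marginals:
P(X) = (1/5, 4/5), H(X) = 0.2173 dits
P(Y) = (1/2, 1/2), H(Y) = 0.3010 dits

Joint entropy: H(X,Y) = 0.5184 dits

I(X;Y) = 0.2173 + 0.3010 - 0.5184 = 0.0000 dits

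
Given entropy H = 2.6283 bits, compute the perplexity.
6.1830

Perplexity is 2^H (or exp(H) for natural log).

H = 2.6283 bits
Perplexity = 2^2.6283 = 6.1830

Interpretation: The model's uncertainty is equivalent to choosing uniformly among 6.2 options.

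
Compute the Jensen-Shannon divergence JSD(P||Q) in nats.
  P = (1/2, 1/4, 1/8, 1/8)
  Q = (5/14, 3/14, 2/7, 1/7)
0.0231 nats

Jensen-Shannon divergence is:
JSD(P||Q) = 0.5 × D_KL(P||M) + 0.5 × D_KL(Q||M)
where M = 0.5 × (P + Q) is the mixture distribution.

M = 0.5 × (1/2, 1/4, 1/8, 1/8) + 0.5 × (5/14, 3/14, 2/7, 1/7) = (3/7, 0.232143, 0.205357, 0.133929)

D_KL(P||M) = 0.0249 nats
D_KL(Q||M) = 0.0213 nats

JSD(P||Q) = 0.5 × 0.0249 + 0.5 × 0.0213 = 0.0231 nats

Unlike KL divergence, JSD is symmetric and bounded: 0 ≤ JSD ≤ log(2).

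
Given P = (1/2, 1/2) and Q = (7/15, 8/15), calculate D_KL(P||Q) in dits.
0.0010 dits

KL divergence: D_KL(P||Q) = Σ p(x) log(p(x)/q(x))

Computing term by term:
  x=0: 1/2 × log_10[(1/2)/(7/15)] = 1/2 × 0.0300 = 0.0150
  x=1: 1/2 × log_10[(1/2)/(8/15)] = 1/2 × -0.0280 = -0.0140

D_KL(P||Q) = 0.0010 dits

Note: KL divergence is always non-negative and equals 0 iff P = Q.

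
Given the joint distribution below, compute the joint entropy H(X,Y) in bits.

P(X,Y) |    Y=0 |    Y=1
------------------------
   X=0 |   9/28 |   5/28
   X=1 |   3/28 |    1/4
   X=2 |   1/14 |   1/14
2.3593 bits

Joint entropy is H(X,Y) = -Σ_{x,y} p(x,y) log p(x,y).

Summing over all non-zero entries:
H(X,Y) = -[9/28·log_2(9/28) + 5/28·log_2(5/28) + 3/28·log_2(3/28) + 1/4·log_2(1/4) + 1/14·log_2(1/14) + 1/14·log_2(1/14)]
H(X,Y) = 2.3593 bits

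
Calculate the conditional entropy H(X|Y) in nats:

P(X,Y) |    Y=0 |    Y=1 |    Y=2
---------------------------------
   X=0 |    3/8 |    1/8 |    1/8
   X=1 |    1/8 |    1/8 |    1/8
0.6277 nats

Using the chain rule: H(X|Y) = H(X,Y) - H(Y)

First, compute H(X,Y) = 1.6675 nats

Marginal P(Y) = (1/2, 1/4, 1/4)
H(Y) = 1.0397 nats

H(X|Y) = H(X,Y) - H(Y) = 1.6675 - 1.0397 = 0.6277 nats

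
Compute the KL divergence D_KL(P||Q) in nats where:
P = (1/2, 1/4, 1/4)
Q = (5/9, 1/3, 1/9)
0.0781 nats

KL divergence: D_KL(P||Q) = Σ p(x) log(p(x)/q(x))

Computing term by term:
  x=0: 1/2 × log_e[(1/2)/(5/9)] = 1/2 × -0.1054 = -0.0527
  x=1: 1/4 × log_e[(1/4)/(1/3)] = 1/4 × -0.2877 = -0.0719
  x=2: 1/4 × log_e[(1/4)/(1/9)] = 1/4 × 0.8109 = 0.2027

D_KL(P||Q) = 0.0781 nats

Note: KL divergence is always non-negative and equals 0 iff P = Q.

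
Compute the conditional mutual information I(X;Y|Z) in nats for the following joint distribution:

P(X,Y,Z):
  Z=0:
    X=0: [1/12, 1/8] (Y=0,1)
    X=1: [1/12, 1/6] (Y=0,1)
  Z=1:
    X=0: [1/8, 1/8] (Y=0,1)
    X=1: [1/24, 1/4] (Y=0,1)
0.0425 nats

Conditional mutual information: I(X;Y|Z) = H(X|Z) + H(Y|Z) - H(X,Y|Z)

H(Z) = 0.6897
H(X,Z) = 1.3793 → H(X|Z) = 0.6896
H(Y,Z) = 1.3244 → H(Y|Z) = 0.6348
H(X,Y,Z) = 1.9716 → H(X,Y|Z) = 1.2819

I(X;Y|Z) = 0.6896 + 0.6348 - 1.2819 = 0.0425 nats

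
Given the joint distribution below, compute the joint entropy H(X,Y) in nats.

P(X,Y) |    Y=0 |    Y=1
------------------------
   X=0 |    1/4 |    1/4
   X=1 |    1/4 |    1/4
1.3863 nats

Joint entropy is H(X,Y) = -Σ_{x,y} p(x,y) log p(x,y).

Summing over all non-zero entries:
H(X,Y) = -[1/4·log_e(1/4) + 1/4·log_e(1/4) + 1/4·log_e(1/4) + 1/4·log_e(1/4)]
H(X,Y) = 1.3863 nats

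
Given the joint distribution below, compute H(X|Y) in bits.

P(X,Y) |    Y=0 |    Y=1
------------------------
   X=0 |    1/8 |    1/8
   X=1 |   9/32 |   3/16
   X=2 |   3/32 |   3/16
1.4905 bits

Using the chain rule: H(X|Y) = H(X,Y) - H(Y)

First, compute H(X,Y) = 2.4905 bits

Marginal P(Y) = (1/2, 1/2)
H(Y) = 1.0000 bits

H(X|Y) = H(X,Y) - H(Y) = 2.4905 - 1.0000 = 1.4905 bits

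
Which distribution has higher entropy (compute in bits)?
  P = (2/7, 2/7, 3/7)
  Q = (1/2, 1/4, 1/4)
P

Computing entropies in bits:
H(P) = 1.5567
H(Q) = 1.5000

Distribution P has higher entropy.

Intuition: The distribution closer to uniform (more spread out) has higher entropy.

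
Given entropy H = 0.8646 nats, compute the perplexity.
2.3741

Perplexity is e^H (or exp(H) for natural log).

H = 0.8646 nats
Perplexity = e^0.8646 = 2.3741

Interpretation: The model's uncertainty is equivalent to choosing uniformly among 2.4 options.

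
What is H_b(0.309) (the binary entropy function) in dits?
0.2685 dits

The binary entropy function is:
H(p) = -p log(p) - (1-p) log(1-p)

H(0.309) = -0.309 × log_10(0.309) - 0.691 × log_10(0.691)
H(0.309) = 0.2685 dits

Note: Binary entropy is maximized at p=0.5 (H=1 bit) and minimized at p=0 or p=1 (H=0).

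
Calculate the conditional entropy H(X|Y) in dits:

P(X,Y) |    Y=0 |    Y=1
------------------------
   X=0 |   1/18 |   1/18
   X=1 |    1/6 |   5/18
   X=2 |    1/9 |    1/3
0.4123 dits

Using the chain rule: H(X|Y) = H(X,Y) - H(Y)

First, compute H(X,Y) = 0.6888 dits

Marginal P(Y) = (1/3, 2/3)
H(Y) = 0.2764 dits

H(X|Y) = H(X,Y) - H(Y) = 0.6888 - 0.2764 = 0.4123 dits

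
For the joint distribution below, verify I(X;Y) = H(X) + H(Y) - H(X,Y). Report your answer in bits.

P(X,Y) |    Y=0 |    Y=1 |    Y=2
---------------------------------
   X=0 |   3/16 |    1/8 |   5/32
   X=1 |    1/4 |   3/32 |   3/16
I(X;Y) = 0.0089 bits

Mutual information has multiple equivalent forms:
- I(X;Y) = H(X) - H(X|Y)
- I(X;Y) = H(Y) - H(Y|X)
- I(X;Y) = H(X) + H(Y) - H(X,Y)

Computing all quantities:
H(X) = 0.9972, H(Y) = 1.5310, H(X,Y) = 2.5192
H(X|Y) = 0.9883, H(Y|X) = 1.5221

Verification:
H(X) - H(X|Y) = 0.9972 - 0.9883 = 0.0089
H(Y) - H(Y|X) = 1.5310 - 1.5221 = 0.0089
H(X) + H(Y) - H(X,Y) = 0.9972 + 1.5310 - 2.5192 = 0.0089

All forms give I(X;Y) = 0.0089 bits. ✓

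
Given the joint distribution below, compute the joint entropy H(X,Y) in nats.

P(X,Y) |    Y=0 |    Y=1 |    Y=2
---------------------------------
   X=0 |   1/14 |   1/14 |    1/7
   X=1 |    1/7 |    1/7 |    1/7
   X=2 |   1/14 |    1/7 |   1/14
2.1440 nats

Joint entropy is H(X,Y) = -Σ_{x,y} p(x,y) log p(x,y).

Summing over all non-zero entries:
H(X,Y) = -[1/14·log_e(1/14) + 1/14·log_e(1/14) + 1/7·log_e(1/7) + 1/7·log_e(1/7) + 1/7·log_e(1/7) + 1/7·log_e(1/7) + 1/14·log_e(1/14) + 1/7·log_e(1/7) + 1/14·log_e(1/14)]
H(X,Y) = 2.1440 nats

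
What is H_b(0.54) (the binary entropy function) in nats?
0.6899 nats

The binary entropy function is:
H(p) = -p log(p) - (1-p) log(1-p)

H(0.54) = -0.54 × log_e(0.54) - 0.46 × log_e(0.46)
H(0.54) = 0.6899 nats

Note: Binary entropy is maximized at p=0.5 (H=1 bit) and minimized at p=0 or p=1 (H=0).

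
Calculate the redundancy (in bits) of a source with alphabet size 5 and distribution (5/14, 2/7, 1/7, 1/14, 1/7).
0.2010 bits

Redundancy measures how far a source is from maximum entropy:
R = H_max - H(X)

Maximum entropy for 5 symbols: H_max = log_2(5) = 2.3219 bits
Actual entropy: H(X) = 2.1210 bits
Redundancy: R = 2.3219 - 2.1210 = 0.2010 bits

This redundancy represents potential for compression: the source could be compressed by 0.2010 bits per symbol.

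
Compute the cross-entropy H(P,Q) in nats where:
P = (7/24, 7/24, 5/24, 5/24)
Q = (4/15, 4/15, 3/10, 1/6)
1.3951 nats

Cross-entropy: H(P,Q) = -Σ p(x) log q(x)

Alternatively: H(P,Q) = H(P) + D_KL(P||Q)
H(P) = 1.3723 nats
D_KL(P||Q) = 0.0228 nats

H(P,Q) = 1.3723 + 0.0228 = 1.3951 nats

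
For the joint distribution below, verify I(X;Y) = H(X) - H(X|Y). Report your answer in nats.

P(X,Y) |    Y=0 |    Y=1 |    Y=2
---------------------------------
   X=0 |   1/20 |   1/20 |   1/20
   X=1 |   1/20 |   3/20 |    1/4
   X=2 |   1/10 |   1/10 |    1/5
I(X;Y) = 0.0274 nats

Mutual information has multiple equivalent forms:
- I(X;Y) = H(X) - H(X|Y)
- I(X;Y) = H(Y) - H(Y|X)
- I(X;Y) = H(X) + H(Y) - H(X,Y)

Computing all quantities:
H(X) = 1.0104, H(Y) = 1.0297, H(X,Y) = 2.0127
H(X|Y) = 0.9830, H(Y|X) = 1.0023

Verification:
H(X) - H(X|Y) = 1.0104 - 0.9830 = 0.0274
H(Y) - H(Y|X) = 1.0297 - 1.0023 = 0.0274
H(X) + H(Y) - H(X,Y) = 1.0104 + 1.0297 - 2.0127 = 0.0274

All forms give I(X;Y) = 0.0274 nats. ✓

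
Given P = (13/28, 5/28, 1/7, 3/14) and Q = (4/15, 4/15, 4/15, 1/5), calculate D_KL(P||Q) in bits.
0.1608 bits

KL divergence: D_KL(P||Q) = Σ p(x) log(p(x)/q(x))

Computing term by term:
  x=0: 13/28 × log_2[(13/28)/(4/15)] = 13/28 × 0.8000 = 0.3714
  x=1: 5/28 × log_2[(5/28)/(4/15)] = 5/28 × -0.5785 = -0.1033
  x=2: 1/7 × log_2[(1/7)/(4/15)] = 1/7 × -0.9005 = -0.1286
  x=3: 3/14 × log_2[(3/14)/(1/5)] = 3/14 × 0.0995 = 0.0213

D_KL(P||Q) = 0.1608 bits

Note: KL divergence is always non-negative and equals 0 iff P = Q.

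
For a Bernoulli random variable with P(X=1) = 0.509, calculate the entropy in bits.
0.9998 bits

The binary entropy function is:
H(p) = -p log(p) - (1-p) log(1-p)

H(0.509) = -0.509 × log_2(0.509) - 0.491 × log_2(0.491)
H(0.509) = 0.9998 bits

Note: Binary entropy is maximized at p=0.5 (H=1 bit) and minimized at p=0 or p=1 (H=0).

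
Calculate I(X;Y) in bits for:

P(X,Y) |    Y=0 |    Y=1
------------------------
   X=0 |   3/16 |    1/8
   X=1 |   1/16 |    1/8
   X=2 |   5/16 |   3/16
0.0359 bits

Mutual information: I(X;Y) = H(X) + H(Y) - H(X,Y)

Marginals:
P(X) = (5/16, 3/16, 1/2), H(X) = 1.4772 bits
P(Y) = (9/16, 7/16), H(Y) = 0.9887 bits

Joint entropy: H(X,Y) = 2.4300 bits

I(X;Y) = 1.4772 + 0.9887 - 2.4300 = 0.0359 bits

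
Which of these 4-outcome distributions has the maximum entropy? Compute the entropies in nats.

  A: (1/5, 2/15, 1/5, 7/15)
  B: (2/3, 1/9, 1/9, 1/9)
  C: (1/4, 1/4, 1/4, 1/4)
C

For a discrete distribution over n outcomes, entropy is maximized by the uniform distribution.

Computing entropies:
H(A) = 1.2681 nats
H(B) = 1.0027 nats
H(C) = 1.3863 nats

The uniform distribution (where all probabilities equal 1/4) achieves the maximum entropy of log_e(4) = 1.3863 nats.

Distribution C has the highest entropy.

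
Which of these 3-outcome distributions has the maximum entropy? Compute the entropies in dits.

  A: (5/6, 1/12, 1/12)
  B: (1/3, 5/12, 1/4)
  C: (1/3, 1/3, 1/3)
C

For a discrete distribution over n outcomes, entropy is maximized by the uniform distribution.

Computing entropies:
H(A) = 0.2458 dits
H(B) = 0.4680 dits
H(C) = 0.4771 dits

The uniform distribution (where all probabilities equal 1/3) achieves the maximum entropy of log_10(3) = 0.4771 dits.

Distribution C has the highest entropy.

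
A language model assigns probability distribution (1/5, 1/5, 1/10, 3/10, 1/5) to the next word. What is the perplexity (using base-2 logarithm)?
4.7451

Perplexity is 2^H (or exp(H) for natural log).

First, H = -Σ p log p = 2.2464 bits
Perplexity = 2^2.2464 = 4.7451

Interpretation: The model's uncertainty is equivalent to choosing uniformly among 4.7 options.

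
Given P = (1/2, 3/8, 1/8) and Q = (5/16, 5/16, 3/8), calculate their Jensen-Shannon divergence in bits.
0.0650 bits

Jensen-Shannon divergence is:
JSD(P||Q) = 0.5 × D_KL(P||M) + 0.5 × D_KL(Q||M)
where M = 0.5 × (P + Q) is the mixture distribution.

M = 0.5 × (1/2, 3/8, 1/8) + 0.5 × (5/16, 5/16, 3/8) = (13/32, 11/32, 1/4)

D_KL(P||M) = 0.0719 bits
D_KL(Q||M) = 0.0581 bits

JSD(P||Q) = 0.5 × 0.0719 + 0.5 × 0.0581 = 0.0650 bits

Unlike KL divergence, JSD is symmetric and bounded: 0 ≤ JSD ≤ log(2).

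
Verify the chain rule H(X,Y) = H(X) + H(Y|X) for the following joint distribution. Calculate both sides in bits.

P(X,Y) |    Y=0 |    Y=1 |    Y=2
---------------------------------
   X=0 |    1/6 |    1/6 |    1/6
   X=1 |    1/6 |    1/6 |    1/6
H(X,Y) = 2.5850, H(X) = 1.0000, H(Y|X) = 1.5850 (all in bits)

Chain rule: H(X,Y) = H(X) + H(Y|X)

Left side — joint entropy directly:
H(X,Y) = -Σ p(x,y) log p(x,y) = 2.5850 bits

Right side — compute H(Y|X) from the conditional distributions:
P(X) = (1/2, 1/2), so H(X) = 1.0000 bits
H(Y|X) = Σ_x P(X=x) · H(Y|X=x):
  P(Y|X=0) = (1/3, 1/3, 1/3), H(Y|X=0) = 1.5850, weight P(X=0) = 1/2
  P(Y|X=1) = (1/3, 1/3, 1/3), H(Y|X=1) = 1.5850, weight P(X=1) = 1/2
H(Y|X) = 1.5850 bits

H(X) + H(Y|X) = 1.0000 + 1.5850 = 2.5850 bits

Both sides equal 2.5850 bits. ✓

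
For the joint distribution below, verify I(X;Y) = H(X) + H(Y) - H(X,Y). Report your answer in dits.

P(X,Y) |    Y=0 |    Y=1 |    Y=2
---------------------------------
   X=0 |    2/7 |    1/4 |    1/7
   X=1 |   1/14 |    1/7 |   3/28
I(X;Y) = 0.0091 dits

Mutual information has multiple equivalent forms:
- I(X;Y) = H(X) - H(X|Y)
- I(X;Y) = H(Y) - H(Y|X)
- I(X;Y) = H(X) + H(Y) - H(X,Y)

Computing all quantities:
H(X) = 0.2727, H(Y) = 0.4696, H(X,Y) = 0.7332
H(X|Y) = 0.2636, H(Y|X) = 0.4605

Verification:
H(X) - H(X|Y) = 0.2727 - 0.2636 = 0.0091
H(Y) - H(Y|X) = 0.4696 - 0.4605 = 0.0091
H(X) + H(Y) - H(X,Y) = 0.2727 + 0.4696 - 0.7332 = 0.0091

All forms give I(X;Y) = 0.0091 dits. ✓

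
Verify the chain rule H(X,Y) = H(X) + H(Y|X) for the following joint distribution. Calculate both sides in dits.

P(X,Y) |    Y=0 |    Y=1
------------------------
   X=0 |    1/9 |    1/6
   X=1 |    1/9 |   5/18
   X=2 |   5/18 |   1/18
H(X,Y) = 0.7205, H(X) = 0.4731, H(Y|X) = 0.2475 (all in dits)

Chain rule: H(X,Y) = H(X) + H(Y|X)

Left side — joint entropy directly:
H(X,Y) = -Σ p(x,y) log p(x,y) = 0.7205 dits

Right side — compute H(Y|X) from the conditional distributions:
P(X) = (5/18, 7/18, 1/3), so H(X) = 0.4731 dits
H(Y|X) = Σ_x P(X=x) · H(Y|X=x):
  P(Y|X=0) = (2/5, 3/5), H(Y|X=0) = 0.2923, weight P(X=0) = 5/18
  P(Y|X=1) = (2/7, 5/7), H(Y|X=1) = 0.2598, weight P(X=1) = 7/18
  P(Y|X=2) = (5/6, 1/6), H(Y|X=2) = 0.1957, weight P(X=2) = 1/3
H(Y|X) = 0.2475 dits

H(X) + H(Y|X) = 0.4731 + 0.2475 = 0.7205 dits

Both sides equal 0.7205 dits. ✓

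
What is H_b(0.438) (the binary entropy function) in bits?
0.9889 bits

The binary entropy function is:
H(p) = -p log(p) - (1-p) log(1-p)

H(0.438) = -0.438 × log_2(0.438) - 0.562 × log_2(0.562)
H(0.438) = 0.9889 bits

Note: Binary entropy is maximized at p=0.5 (H=1 bit) and minimized at p=0 or p=1 (H=0).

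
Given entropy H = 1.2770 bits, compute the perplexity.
2.4233

Perplexity is 2^H (or exp(H) for natural log).

H = 1.2770 bits
Perplexity = 2^1.2770 = 2.4233

Interpretation: The model's uncertainty is equivalent to choosing uniformly among 2.4 options.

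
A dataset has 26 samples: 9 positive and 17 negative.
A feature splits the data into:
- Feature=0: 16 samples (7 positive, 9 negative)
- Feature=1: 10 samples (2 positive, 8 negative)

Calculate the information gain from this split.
0.0445 bits

Information Gain = H(Y) - H(Y|Feature)

Before split:
P(positive) = 9/26 = 0.3462
H(Y) = 0.9306 bits

After split:
Feature=0: H = 0.9887 bits (weight = 16/26)
Feature=1: H = 0.7219 bits (weight = 10/26)
H(Y|Feature) = (16/26)×0.9887 + (10/26)×0.7219 = 0.8861 bits

Information Gain = 0.9306 - 0.8861 = 0.0445 bits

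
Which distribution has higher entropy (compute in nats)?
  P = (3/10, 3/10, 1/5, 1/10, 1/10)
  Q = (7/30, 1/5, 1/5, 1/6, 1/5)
Q

Computing entropies in nats:
H(P) = 1.5048
H(Q) = 1.6039

Distribution Q has higher entropy.

Intuition: The distribution closer to uniform (more spread out) has higher entropy.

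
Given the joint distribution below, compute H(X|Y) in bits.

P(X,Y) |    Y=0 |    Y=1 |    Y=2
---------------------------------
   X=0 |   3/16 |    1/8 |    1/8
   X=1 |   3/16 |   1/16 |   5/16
0.9248 bits

Using the chain rule: H(X|Y) = H(X,Y) - H(Y)

First, compute H(X,Y) = 2.4300 bits

Marginal P(Y) = (3/8, 3/16, 7/16)
H(Y) = 1.5052 bits

H(X|Y) = H(X,Y) - H(Y) = 2.4300 - 1.5052 = 0.9248 bits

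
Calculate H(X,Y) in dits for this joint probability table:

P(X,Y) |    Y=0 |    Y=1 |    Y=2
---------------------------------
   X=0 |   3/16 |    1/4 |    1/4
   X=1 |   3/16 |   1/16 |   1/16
0.7242 dits

Joint entropy is H(X,Y) = -Σ_{x,y} p(x,y) log p(x,y).

Summing over all non-zero entries:
H(X,Y) = -[3/16·log_10(3/16) + 1/4·log_10(1/4) + 1/4·log_10(1/4) + 3/16·log_10(3/16) + 1/16·log_10(1/16) + 1/16·log_10(1/16)]
H(X,Y) = 0.7242 dits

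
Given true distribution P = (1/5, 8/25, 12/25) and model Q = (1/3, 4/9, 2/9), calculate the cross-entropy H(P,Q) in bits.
1.7329 bits

Cross-entropy: H(P,Q) = -Σ p(x) log q(x)

Alternatively: H(P,Q) = H(P) + D_KL(P||Q)
H(P) = 1.4987 bits
D_KL(P||Q) = 0.2342 bits

H(P,Q) = 1.4987 + 0.2342 = 1.7329 bits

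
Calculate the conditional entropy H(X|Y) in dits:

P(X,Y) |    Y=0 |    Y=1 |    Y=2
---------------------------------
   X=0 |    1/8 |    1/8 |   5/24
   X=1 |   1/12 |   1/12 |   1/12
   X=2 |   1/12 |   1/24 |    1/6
0.4527 dits

Using the chain rule: H(X|Y) = H(X,Y) - H(Y)

First, compute H(X,Y) = 0.9146 dits

Marginal P(Y) = (7/24, 1/4, 11/24)
H(Y) = 0.4619 dits

H(X|Y) = H(X,Y) - H(Y) = 0.9146 - 0.4619 = 0.4527 dits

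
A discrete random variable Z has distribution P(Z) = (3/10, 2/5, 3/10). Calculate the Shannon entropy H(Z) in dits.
0.4729 dits

Shannon entropy is H(X) = -Σ p(x) log p(x).

For P = (3/10, 2/5, 3/10):
H = -3/10 × log_10(3/10) -2/5 × log_10(2/5) -3/10 × log_10(3/10)
H = 0.4729 dits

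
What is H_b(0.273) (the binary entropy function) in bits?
0.8457 bits

The binary entropy function is:
H(p) = -p log(p) - (1-p) log(1-p)

H(0.273) = -0.273 × log_2(0.273) - 0.727 × log_2(0.727)
H(0.273) = 0.8457 bits

Note: Binary entropy is maximized at p=0.5 (H=1 bit) and minimized at p=0 or p=1 (H=0).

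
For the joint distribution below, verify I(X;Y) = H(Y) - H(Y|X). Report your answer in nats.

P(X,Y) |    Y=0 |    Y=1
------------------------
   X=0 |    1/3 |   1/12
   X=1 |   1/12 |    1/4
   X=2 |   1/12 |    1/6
I(X;Y) = 0.1381 nats

Mutual information has multiple equivalent forms:
- I(X;Y) = H(X) - H(X|Y)
- I(X;Y) = H(Y) - H(Y|X)
- I(X;Y) = H(X) + H(Y) - H(X,Y)

Computing all quantities:
H(X) = 1.0776, H(Y) = 0.6931, H(X,Y) = 1.6326
H(X|Y) = 0.9395, H(Y|X) = 0.5551

Verification:
H(X) - H(X|Y) = 1.0776 - 0.9395 = 0.1381
H(Y) - H(Y|X) = 0.6931 - 0.5551 = 0.1381
H(X) + H(Y) - H(X,Y) = 1.0776 + 0.6931 - 1.6326 = 0.1381

All forms give I(X;Y) = 0.1381 nats. ✓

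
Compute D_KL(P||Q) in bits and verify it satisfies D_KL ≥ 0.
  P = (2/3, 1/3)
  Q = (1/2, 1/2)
0.0817 bits

KL divergence satisfies the Gibbs inequality: D_KL(P||Q) ≥ 0 for all distributions P, Q.

D_KL(P||Q) = Σ p(x) log(p(x)/q(x))
Term by term:
  x=0: 2/3 × log_2[(2/3)/(1/2)] = 0.2767
  x=1: 1/3 × log_2[(1/3)/(1/2)] = -0.1950
D_KL(P||Q) = 0.0817 bits

D_KL(P||Q) = 0.0817 ≥ 0 ✓

This non-negativity is a fundamental property: relative entropy cannot be negative because it measures how different Q is from P.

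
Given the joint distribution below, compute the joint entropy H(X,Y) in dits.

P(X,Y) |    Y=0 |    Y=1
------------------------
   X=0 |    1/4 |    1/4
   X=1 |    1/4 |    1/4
0.6021 dits

Joint entropy is H(X,Y) = -Σ_{x,y} p(x,y) log p(x,y).

Summing over all non-zero entries:
H(X,Y) = -[1/4·log_10(1/4) + 1/4·log_10(1/4) + 1/4·log_10(1/4) + 1/4·log_10(1/4)]
H(X,Y) = 0.6021 dits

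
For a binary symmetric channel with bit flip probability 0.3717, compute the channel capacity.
0.0480 bits

For a binary symmetric channel (BSC) with error probability p:
Capacity C = 1 - H(p) bits per symbol

where H(p) = -p log₂(p) - (1-p) log₂(1-p) is the binary entropy function.

H(0.3717) = 0.9520 bits
C = 1 - 0.9520 = 0.0480 bits per symbol

This means we can reliably transmit up to 0.0480 bits of information per channel use.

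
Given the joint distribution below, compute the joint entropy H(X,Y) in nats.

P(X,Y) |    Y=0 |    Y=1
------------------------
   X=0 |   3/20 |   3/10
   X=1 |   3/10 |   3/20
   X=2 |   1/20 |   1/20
1.5911 nats

Joint entropy is H(X,Y) = -Σ_{x,y} p(x,y) log p(x,y).

Summing over all non-zero entries:
H(X,Y) = -[3/20·log_e(3/20) + 3/10·log_e(3/10) + 3/10·log_e(3/10) + 3/20·log_e(3/20) + 1/20·log_e(1/20) + 1/20·log_e(1/20)]
H(X,Y) = 1.5911 nats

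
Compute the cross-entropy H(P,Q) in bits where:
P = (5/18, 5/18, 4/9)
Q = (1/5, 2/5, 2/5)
1.5997 bits

Cross-entropy: H(P,Q) = -Σ p(x) log q(x)

Alternatively: H(P,Q) = H(P) + D_KL(P||Q)
H(P) = 1.5466 bits
D_KL(P||Q) = 0.0531 bits

H(P,Q) = 1.5466 + 0.0531 = 1.5997 bits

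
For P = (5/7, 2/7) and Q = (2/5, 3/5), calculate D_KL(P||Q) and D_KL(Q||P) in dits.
D_KL(P||Q) = 0.0878, D_KL(Q||P) = 0.0926

KL divergence is not symmetric: D_KL(P||Q) ≠ D_KL(Q||P) in general.

D_KL(P||Q) = 0.0878 dits
D_KL(Q||P) = 0.0926 dits

No, they are not equal!

This asymmetry is why KL divergence is not a true distance metric.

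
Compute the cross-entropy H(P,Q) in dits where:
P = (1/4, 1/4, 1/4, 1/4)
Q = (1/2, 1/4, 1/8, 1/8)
0.6773 dits

Cross-entropy: H(P,Q) = -Σ p(x) log q(x)

Alternatively: H(P,Q) = H(P) + D_KL(P||Q)
H(P) = 0.6021 dits
D_KL(P||Q) = 0.0753 dits

H(P,Q) = 0.6021 + 0.0753 = 0.6773 dits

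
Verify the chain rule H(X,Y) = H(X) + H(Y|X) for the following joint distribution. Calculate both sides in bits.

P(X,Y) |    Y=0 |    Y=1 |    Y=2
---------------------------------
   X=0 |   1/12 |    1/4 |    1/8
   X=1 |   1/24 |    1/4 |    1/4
H(X,Y) = 2.3648, H(X) = 0.9950, H(Y|X) = 1.3698 (all in bits)

Chain rule: H(X,Y) = H(X) + H(Y|X)

Left side — joint entropy directly:
H(X,Y) = -Σ p(x,y) log p(x,y) = 2.3648 bits

Right side — compute H(Y|X) from the conditional distributions:
P(X) = (11/24, 13/24), so H(X) = 0.9950 bits
H(Y|X) = Σ_x P(X=x) · H(Y|X=x):
  P(Y|X=0) = (2/11, 6/11, 3/11), H(Y|X=0) = 1.4354, weight P(X=0) = 11/24
  P(Y|X=1) = (1/13, 6/13, 6/13), H(Y|X=1) = 1.3143, weight P(X=1) = 13/24
H(Y|X) = 1.3698 bits

H(X) + H(Y|X) = 0.9950 + 1.3698 = 2.3648 bits

Both sides equal 2.3648 bits. ✓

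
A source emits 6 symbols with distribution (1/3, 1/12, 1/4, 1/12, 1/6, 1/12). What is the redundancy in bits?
0.2296 bits

Redundancy measures how far a source is from maximum entropy:
R = H_max - H(X)

Maximum entropy for 6 symbols: H_max = log_2(6) = 2.5850 bits
Actual entropy: H(X) = 2.3554 bits
Redundancy: R = 2.5850 - 2.3554 = 0.2296 bits

This redundancy represents potential for compression: the source could be compressed by 0.2296 bits per symbol.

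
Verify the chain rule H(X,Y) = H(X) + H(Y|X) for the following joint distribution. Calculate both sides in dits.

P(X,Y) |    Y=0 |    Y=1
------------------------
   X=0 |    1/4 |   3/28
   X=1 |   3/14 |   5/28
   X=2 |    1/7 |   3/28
H(X,Y) = 0.7561, H(X) = 0.4696, H(Y|X) = 0.2864 (all in dits)

Chain rule: H(X,Y) = H(X) + H(Y|X)

Left side — joint entropy directly:
H(X,Y) = -Σ p(x,y) log p(x,y) = 0.7561 dits

Right side — compute H(Y|X) from the conditional distributions:
P(X) = (5/14, 11/28, 1/4), so H(X) = 0.4696 dits
H(Y|X) = Σ_x P(X=x) · H(Y|X=x):
  P(Y|X=0) = (7/10, 3/10), H(Y|X=0) = 0.2653, weight P(X=0) = 5/14
  P(Y|X=1) = (6/11, 5/11), H(Y|X=1) = 0.2992, weight P(X=1) = 11/28
  P(Y|X=2) = (4/7, 3/7), H(Y|X=2) = 0.2966, weight P(X=2) = 1/4
H(Y|X) = 0.2864 dits

H(X) + H(Y|X) = 0.4696 + 0.2864 = 0.7561 dits

Both sides equal 0.7561 dits. ✓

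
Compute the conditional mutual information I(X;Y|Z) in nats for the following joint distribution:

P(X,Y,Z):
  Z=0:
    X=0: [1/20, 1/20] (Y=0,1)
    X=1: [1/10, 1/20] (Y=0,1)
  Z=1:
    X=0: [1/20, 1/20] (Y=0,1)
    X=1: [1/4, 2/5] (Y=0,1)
0.0058 nats

Conditional mutual information: I(X;Y|Z) = H(X|Z) + H(Y|Z) - H(X,Y|Z)

H(Z) = 0.5623
H(X,Z) = 1.0251 → H(X|Z) = 0.4628
H(Y,Z) = 1.2353 → H(Y|Z) = 0.6730
H(X,Y,Z) = 1.6923 → H(X,Y|Z) = 1.1299

I(X;Y|Z) = 0.4628 + 0.6730 - 1.1299 = 0.0058 nats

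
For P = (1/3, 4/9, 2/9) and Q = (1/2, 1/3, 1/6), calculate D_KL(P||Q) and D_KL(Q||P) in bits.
D_KL(P||Q) = 0.0817, D_KL(Q||P) = 0.0850

KL divergence is not symmetric: D_KL(P||Q) ≠ D_KL(Q||P) in general.

D_KL(P||Q) = 0.0817 bits
D_KL(Q||P) = 0.0850 bits

No, they are not equal!

This asymmetry is why KL divergence is not a true distance metric.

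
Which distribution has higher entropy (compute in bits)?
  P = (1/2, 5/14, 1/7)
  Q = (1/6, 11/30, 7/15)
Q

Computing entropies in bits:
H(P) = 1.4316
H(Q) = 1.4747

Distribution Q has higher entropy.

Intuition: The distribution closer to uniform (more spread out) has higher entropy.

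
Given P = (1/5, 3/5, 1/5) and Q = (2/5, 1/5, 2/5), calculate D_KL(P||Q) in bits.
0.5510 bits

KL divergence: D_KL(P||Q) = Σ p(x) log(p(x)/q(x))

Computing term by term:
  x=0: 1/5 × log_2[(1/5)/(2/5)] = 1/5 × -1.0000 = -0.2000
  x=1: 3/5 × log_2[(3/5)/(1/5)] = 3/5 × 1.5850 = 0.9510
  x=2: 1/5 × log_2[(1/5)/(2/5)] = 1/5 × -1.0000 = -0.2000

D_KL(P||Q) = 0.5510 bits

Note: KL divergence is always non-negative and equals 0 iff P = Q.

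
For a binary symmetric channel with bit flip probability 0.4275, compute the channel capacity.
0.0152 bits

For a binary symmetric channel (BSC) with error probability p:
Capacity C = 1 - H(p) bits per symbol

where H(p) = -p log₂(p) - (1-p) log₂(1-p) is the binary entropy function.

H(0.4275) = 0.9848 bits
C = 1 - 0.9848 = 0.0152 bits per symbol

This means we can reliably transmit up to 0.0152 bits of information per channel use.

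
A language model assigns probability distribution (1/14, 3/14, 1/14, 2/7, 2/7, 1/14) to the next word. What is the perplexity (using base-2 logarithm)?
5.0102

Perplexity is 2^H (or exp(H) for natural log).

First, H = -Σ p log p = 2.3249 bits
Perplexity = 2^2.3249 = 5.0102

Interpretation: The model's uncertainty is equivalent to choosing uniformly among 5.0 options.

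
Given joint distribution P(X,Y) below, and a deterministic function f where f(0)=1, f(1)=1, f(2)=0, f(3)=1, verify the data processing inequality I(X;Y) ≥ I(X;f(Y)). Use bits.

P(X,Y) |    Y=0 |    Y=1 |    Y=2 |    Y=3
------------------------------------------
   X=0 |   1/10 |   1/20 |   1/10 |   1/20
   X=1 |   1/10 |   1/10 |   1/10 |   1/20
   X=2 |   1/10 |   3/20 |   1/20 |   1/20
I(X;Y) = 0.0498, I(X;f(Y)) = 0.0266, inequality holds: 0.0498 ≥ 0.0266

Data Processing Inequality: For any Markov chain X → Y → Z, we have I(X;Y) ≥ I(X;Z).

Here Z = f(Y) is a deterministic function of Y, forming X → Y → Z.

Original I(X;Y) = 0.0498 bits

After applying f:
P(X,Z) where Z=f(Y):
- P(X,Z=0) = P(X,Y=2)
- P(X,Z=1) = P(X,Y=0) + P(X,Y=1) + P(X,Y=3)

I(X;Z) = I(X;f(Y)) = 0.0266 bits

Verification: 0.0498 ≥ 0.0266 ✓

Information cannot be created by processing; the function f can only lose information about X.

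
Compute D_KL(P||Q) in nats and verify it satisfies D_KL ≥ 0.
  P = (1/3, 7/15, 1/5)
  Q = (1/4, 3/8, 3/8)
0.0722 nats

KL divergence satisfies the Gibbs inequality: D_KL(P||Q) ≥ 0 for all distributions P, Q.

D_KL(P||Q) = Σ p(x) log(p(x)/q(x))
Term by term:
  x=0: 1/3 × log_e[(1/3)/(1/4)] = 0.0959
  x=1: 7/15 × log_e[(7/15)/(3/8)] = 0.1021
  x=2: 1/5 × log_e[(1/5)/(3/8)] = -0.1257
D_KL(P||Q) = 0.0722 nats

D_KL(P||Q) = 0.0722 ≥ 0 ✓

This non-negativity is a fundamental property: relative entropy cannot be negative because it measures how different Q is from P.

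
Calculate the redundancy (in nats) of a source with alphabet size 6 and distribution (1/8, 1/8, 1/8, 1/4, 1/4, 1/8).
0.0589 nats

Redundancy measures how far a source is from maximum entropy:
R = H_max - H(X)

Maximum entropy for 6 symbols: H_max = log_e(6) = 1.7918 nats
Actual entropy: H(X) = 1.7329 nats
Redundancy: R = 1.7918 - 1.7329 = 0.0589 nats

This redundancy represents potential for compression: the source could be compressed by 0.0589 nats per symbol.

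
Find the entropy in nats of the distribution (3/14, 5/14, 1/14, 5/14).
1.2540 nats

Shannon entropy is H(X) = -Σ p(x) log p(x).

For P = (3/14, 5/14, 1/14, 5/14):
H = -3/14 × log_e(3/14) -5/14 × log_e(5/14) -1/14 × log_e(1/14) -5/14 × log_e(5/14)
H = 1.2540 nats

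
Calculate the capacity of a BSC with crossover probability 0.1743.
0.3326 bits

For a binary symmetric channel (BSC) with error probability p:
Capacity C = 1 - H(p) bits per symbol

where H(p) = -p log₂(p) - (1-p) log₂(1-p) is the binary entropy function.

H(0.1743) = 0.6674 bits
C = 1 - 0.6674 = 0.3326 bits per symbol

This means we can reliably transmit up to 0.3326 bits of information per channel use.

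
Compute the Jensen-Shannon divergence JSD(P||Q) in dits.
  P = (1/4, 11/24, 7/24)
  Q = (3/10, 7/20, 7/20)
0.0027 dits

Jensen-Shannon divergence is:
JSD(P||Q) = 0.5 × D_KL(P||M) + 0.5 × D_KL(Q||M)
where M = 0.5 × (P + Q) is the mixture distribution.

M = 0.5 × (1/4, 11/24, 7/24) + 0.5 × (3/10, 7/20, 7/20) = (11/40, 0.404167, 0.320833)

D_KL(P||M) = 0.0026 dits
D_KL(Q||M) = 0.0027 dits

JSD(P||Q) = 0.5 × 0.0026 + 0.5 × 0.0027 = 0.0027 dits

Unlike KL divergence, JSD is symmetric and bounded: 0 ≤ JSD ≤ log(2).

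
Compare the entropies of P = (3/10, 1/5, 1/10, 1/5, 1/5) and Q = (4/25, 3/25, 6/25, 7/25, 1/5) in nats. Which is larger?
Q

Computing entropies in nats:
H(P) = 1.5571
H(Q) = 1.5685

Distribution Q has higher entropy.

Intuition: The distribution closer to uniform (more spread out) has higher entropy.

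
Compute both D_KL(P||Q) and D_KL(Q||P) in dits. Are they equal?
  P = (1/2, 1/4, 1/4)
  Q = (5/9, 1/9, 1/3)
D_KL(P||Q) = 0.0339, D_KL(Q||P) = 0.0279

KL divergence is not symmetric: D_KL(P||Q) ≠ D_KL(Q||P) in general.

D_KL(P||Q) = 0.0339 dits
D_KL(Q||P) = 0.0279 dits

No, they are not equal!

This asymmetry is why KL divergence is not a true distance metric.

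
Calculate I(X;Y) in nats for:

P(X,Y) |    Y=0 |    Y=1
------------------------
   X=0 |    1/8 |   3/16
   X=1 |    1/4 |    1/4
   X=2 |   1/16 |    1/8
0.0091 nats

Mutual information: I(X;Y) = H(X) + H(Y) - H(X,Y)

Marginals:
P(X) = (5/16, 1/2, 3/16), H(X) = 1.0239 nats
P(Y) = (7/16, 9/16), H(Y) = 0.6853 nats

Joint entropy: H(X,Y) = 1.7002 nats

I(X;Y) = 1.0239 + 0.6853 - 1.7002 = 0.0091 nats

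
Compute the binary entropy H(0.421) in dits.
0.2956 dits

The binary entropy function is:
H(p) = -p log(p) - (1-p) log(1-p)

H(0.421) = -0.421 × log_10(0.421) - 0.579 × log_10(0.579)
H(0.421) = 0.2956 dits

Note: Binary entropy is maximized at p=0.5 (H=1 bit) and minimized at p=0 or p=1 (H=0).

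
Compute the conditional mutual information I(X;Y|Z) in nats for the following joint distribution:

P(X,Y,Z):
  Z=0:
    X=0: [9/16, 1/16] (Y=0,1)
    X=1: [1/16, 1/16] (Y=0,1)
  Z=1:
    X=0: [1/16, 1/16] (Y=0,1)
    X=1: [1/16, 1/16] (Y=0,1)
0.0481 nats

Conditional mutual information: I(X;Y|Z) = H(X|Z) + H(Y|Z) - H(X,Y|Z)

H(Z) = 0.5623
H(X,Z) = 1.0735 → H(X|Z) = 0.5112
H(Y,Z) = 1.0735 → H(Y|Z) = 0.5112
H(X,Y,Z) = 1.5366 → H(X,Y|Z) = 0.9743

I(X;Y|Z) = 0.5112 + 0.5112 - 0.9743 = 0.0481 nats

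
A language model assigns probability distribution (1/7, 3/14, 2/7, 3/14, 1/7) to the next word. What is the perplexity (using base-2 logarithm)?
4.8264

Perplexity is 2^H (or exp(H) for natural log).

First, H = -Σ p log p = 2.2709 bits
Perplexity = 2^2.2709 = 4.8264

Interpretation: The model's uncertainty is equivalent to choosing uniformly among 4.8 options.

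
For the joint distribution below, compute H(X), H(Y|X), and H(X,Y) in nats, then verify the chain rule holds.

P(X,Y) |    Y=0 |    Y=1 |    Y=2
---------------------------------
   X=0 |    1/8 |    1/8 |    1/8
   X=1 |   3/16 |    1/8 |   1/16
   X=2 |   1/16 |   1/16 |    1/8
H(X,Y) = 2.1334, H(X) = 1.0822, H(Y|X) = 1.0512 (all in nats)

Chain rule: H(X,Y) = H(X) + H(Y|X)

Left side — joint entropy directly:
H(X,Y) = -Σ p(x,y) log p(x,y) = 2.1334 nats

Right side — compute H(Y|X) from the conditional distributions:
P(X) = (3/8, 3/8, 1/4), so H(X) = 1.0822 nats
H(Y|X) = Σ_x P(X=x) · H(Y|X=x):
  P(Y|X=0) = (1/3, 1/3, 1/3), H(Y|X=0) = 1.0986, weight P(X=0) = 3/8
  P(Y|X=1) = (1/2, 1/3, 1/6), H(Y|X=1) = 1.0114, weight P(X=1) = 3/8
  P(Y|X=2) = (1/4, 1/4, 1/2), H(Y|X=2) = 1.0397, weight P(X=2) = 1/4
H(Y|X) = 1.0512 nats

H(X) + H(Y|X) = 1.0822 + 1.0512 = 2.1334 nats

Both sides equal 2.1334 nats. ✓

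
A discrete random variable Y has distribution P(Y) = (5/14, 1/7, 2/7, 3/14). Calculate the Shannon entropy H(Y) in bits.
1.9242 bits

Shannon entropy is H(X) = -Σ p(x) log p(x).

For P = (5/14, 1/7, 2/7, 3/14):
H = -5/14 × log_2(5/14) -1/7 × log_2(1/7) -2/7 × log_2(2/7) -3/14 × log_2(3/14)
H = 1.9242 bits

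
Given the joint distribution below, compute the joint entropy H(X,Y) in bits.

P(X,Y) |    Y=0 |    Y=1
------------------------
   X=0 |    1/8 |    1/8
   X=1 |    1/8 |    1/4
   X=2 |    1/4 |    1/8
2.5000 bits

Joint entropy is H(X,Y) = -Σ_{x,y} p(x,y) log p(x,y).

Summing over all non-zero entries:
H(X,Y) = -[1/8·log_2(1/8) + 1/8·log_2(1/8) + 1/8·log_2(1/8) + 1/4·log_2(1/4) + 1/4·log_2(1/4) + 1/8·log_2(1/8)]
H(X,Y) = 2.5000 bits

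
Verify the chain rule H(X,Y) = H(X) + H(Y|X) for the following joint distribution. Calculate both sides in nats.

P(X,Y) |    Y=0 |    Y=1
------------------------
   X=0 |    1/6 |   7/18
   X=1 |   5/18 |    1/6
H(X,Y) = 1.3204, H(X) = 0.6870, H(Y|X) = 0.6334 (all in nats)

Chain rule: H(X,Y) = H(X) + H(Y|X)

Left side — joint entropy directly:
H(X,Y) = -Σ p(x,y) log p(x,y) = 1.3204 nats

Right side — compute H(Y|X) from the conditional distributions:
P(X) = (5/9, 4/9), so H(X) = 0.6870 nats
H(Y|X) = Σ_x P(X=x) · H(Y|X=x):
  P(Y|X=0) = (3/10, 7/10), H(Y|X=0) = 0.6109, weight P(X=0) = 5/9
  P(Y|X=1) = (5/8, 3/8), H(Y|X=1) = 0.6616, weight P(X=1) = 4/9
H(Y|X) = 0.6334 nats

H(X) + H(Y|X) = 0.6870 + 0.6334 = 1.3204 nats

Both sides equal 1.3204 nats. ✓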